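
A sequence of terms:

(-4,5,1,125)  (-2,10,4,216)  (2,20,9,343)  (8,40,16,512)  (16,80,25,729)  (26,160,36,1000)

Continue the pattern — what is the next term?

First coordinate: differences are 2, 4, 6, … (increasing by 2 each time), so -4, -2, 2, 8, 16, 26 → 38.
Second coordinate — ×2 each step: 5, 10, 20, 40, 80, 160 → 320.
Third coordinate goes 1, 4, 9, 16, 25, 36 → 49 (perfect squares: 1², 2², 3², …).
For the fourth coordinate, perfect cubes: 5³, 6³, 7³, …: 125, 216, 343, 512, 729, 1000 → 1331.
So the next term is (38,320,49,1331).

(38,320,49,1331)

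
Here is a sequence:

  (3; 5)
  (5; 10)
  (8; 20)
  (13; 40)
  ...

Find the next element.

For the first component, each term is the sum of the two before it: 3, 5, 8, 13 → 21.
Second component goes 5, 10, 20, 40 → 80 (×2 each step).
Combining the parts gives (21; 80).

(21; 80)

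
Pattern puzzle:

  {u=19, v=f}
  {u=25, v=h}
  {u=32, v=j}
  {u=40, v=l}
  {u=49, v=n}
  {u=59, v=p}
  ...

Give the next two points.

For the u, differences are 6, 7, 8, … (increasing by 1 each time): 19, 25, 32, 40, 49, 59 → 70 → 82.
For the v, letters move forward 2 places in the alphabet: f, h, j, l, n, p → r → t.
Putting the parts together: {u=70, v=r} and then {u=82, v=t}.

{u=70, v=r}, {u=82, v=t}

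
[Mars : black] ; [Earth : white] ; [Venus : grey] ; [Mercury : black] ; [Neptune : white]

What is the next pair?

Planet: Mars, Earth, Venus, Mercury, Neptune → Uranus (runs backward through the planets Mercury→Neptune).
Shade goes black, white, grey, black, white → grey (repeats black → white → grey).
Combining the parts gives [Uranus : grey].

[Uranus : grey]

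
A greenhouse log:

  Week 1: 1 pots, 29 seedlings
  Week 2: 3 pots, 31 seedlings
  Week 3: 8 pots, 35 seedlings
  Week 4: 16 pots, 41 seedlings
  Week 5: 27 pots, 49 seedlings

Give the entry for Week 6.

41 pots, 59 seedlings

Pots goes 1, 3, 8, 16, 27 → 41 (differences are 2, 5, 8, … (increasing by 3 each time)).
Seedlings — differences are 2, 4, 6, … (increasing by 2 each time): 29, 31, 35, 41, 49 → 59.
So the next row is 41 pots, 59 seedlings.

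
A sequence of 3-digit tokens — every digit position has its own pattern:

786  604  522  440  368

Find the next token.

286

First digit: −1 each step, mod 10, so 7, 6, 5, 4, 3 → 2.
Second digit — +2 each step, mod 10: 8, 0, 2, 4, 6 → 8.
Third digit goes 6, 4, 2, 0, 8 → 6 (−2 each step, mod 10).
Combining the parts gives 286.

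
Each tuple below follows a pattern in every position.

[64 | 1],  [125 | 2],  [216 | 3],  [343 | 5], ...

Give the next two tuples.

First slot: 64, 125, 216, 343 → 512 → 729 (perfect cubes: 4³, 5³, 6³, …).
Second slot: each term is the sum of the two before it; 1, 2, 3, 5 → 8 → 13.
Putting the parts together: [512 | 8] and then [729 | 13].

[512 | 8], [729 | 13]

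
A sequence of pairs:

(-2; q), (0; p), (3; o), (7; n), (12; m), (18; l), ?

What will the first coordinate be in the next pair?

First coordinate goes -2, 0, 3, 7, 12, 18 → 25 (differences are 2, 3, 4, … (increasing by 1 each time)).
Letter — letters move back 1 place in the alphabet: q, p, o, n, m, l → k.

25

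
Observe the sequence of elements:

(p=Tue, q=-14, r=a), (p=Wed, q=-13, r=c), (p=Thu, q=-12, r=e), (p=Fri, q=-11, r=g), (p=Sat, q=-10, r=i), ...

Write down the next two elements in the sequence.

P: Tue, Wed, Thu, Fri, Sat → Sun → Mon (runs through the weekdays Mon→Sun).
Q goes -14, -13, -12, -11, -10 → -9 → -8 (+1 each step).
R — letters move forward 2 places in the alphabet: a, c, e, g, i → k → m.
Putting the parts together: (p=Sun, q=-9, r=k) and then (p=Mon, q=-8, r=m).

(p=Sun, q=-9, r=k), (p=Mon, q=-8, r=m)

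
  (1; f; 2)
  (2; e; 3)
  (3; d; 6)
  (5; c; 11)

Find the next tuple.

First component: each term is the sum of the two before it, so 1, 2, 3, 5 → 8.
Letter goes f, e, d, c → b (letters move back 1 place in the alphabet).
Third component: 2, 3, 6, 11 → 18 (differences are 1, 3, 5, … (increasing by 2 each time)).
Putting it together: (8; b; 18).

(8; b; 18)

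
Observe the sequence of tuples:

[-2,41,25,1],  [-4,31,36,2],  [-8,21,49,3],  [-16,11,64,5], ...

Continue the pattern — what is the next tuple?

First entry: ×2 each step, so -2, -4, -8, -16 → -32.
Second entry: 41, 31, 21, 11 → 1 (−10 each step).
Third entry: perfect squares: 5², 6², 7², …; 25, 36, 49, 64 → 81.
Fourth entry goes 1, 2, 3, 5 → 8 (each term is the sum of the two before it).
So the next tuple is [-32,1,81,8].

[-32,1,81,8]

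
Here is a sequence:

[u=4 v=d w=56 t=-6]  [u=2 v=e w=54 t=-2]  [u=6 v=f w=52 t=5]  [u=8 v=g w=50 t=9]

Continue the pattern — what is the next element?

For the u, each term is the sum of the two before it: 4, 2, 6, 8 → 14.
V: d, e, f, g → h (letters move forward 1 place in the alphabet).
W goes 56, 54, 52, 50 → 48 (−2 each step).
T: alternating steps +4, +7, +4, +7, …, so -6, -2, 5, 9 → 16.
So the next element is [u=14 v=h w=48 t=16].

[u=14 v=h w=48 t=16]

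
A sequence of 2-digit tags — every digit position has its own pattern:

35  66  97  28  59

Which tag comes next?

First digit: 3, 6, 9, 2, 5 → 8 (+3 each step, mod 10).
Second digit: +1 each step, mod 10; 5, 6, 7, 8, 9 → 0.
So the next tag is 80.

80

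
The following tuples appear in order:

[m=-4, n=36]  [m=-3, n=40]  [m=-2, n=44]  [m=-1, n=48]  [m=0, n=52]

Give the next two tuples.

[m=1, n=56], [m=2, n=60]

M: +1 each step; -4, -3, -2, -1, 0 → 1 → 2.
N goes 36, 40, 44, 48, 52 → 56 → 60 (+4 each step).
So the next two tuples are [m=1, n=56] and [m=2, n=60].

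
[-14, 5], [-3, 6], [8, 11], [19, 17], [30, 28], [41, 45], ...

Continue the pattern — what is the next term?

[52, 73]

First component goes -14, -3, 8, 19, 30, 41 → 52 (+11 each step).
Second component — each term is the sum of the two before it: 5, 6, 11, 17, 28, 45 → 73.
Putting it together: [52, 73].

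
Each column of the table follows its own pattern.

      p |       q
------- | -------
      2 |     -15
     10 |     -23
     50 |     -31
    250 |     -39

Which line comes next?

1250  -47

For the column p, ×5 each step: 2, 10, 50, 250 → 1250.
Column q: -15, -23, -31, -39 → -47 (−8 each step).
Putting it together: 1250  -47.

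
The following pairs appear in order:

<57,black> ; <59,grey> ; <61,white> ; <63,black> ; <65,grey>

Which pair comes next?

<67,white>

First slot: +2 each step, so 57, 59, 61, 63, 65 → 67.
Shade: black, grey, white, black, grey → white (repeats black → grey → white).
Putting it together: <67,white>.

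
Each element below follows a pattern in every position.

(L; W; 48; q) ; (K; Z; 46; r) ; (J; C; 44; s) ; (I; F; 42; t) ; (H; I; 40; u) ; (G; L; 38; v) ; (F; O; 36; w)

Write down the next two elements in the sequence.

For the first letter, letters move back 1 place in the alphabet: L, K, J, I, H, G, F → E → D.
Second letter: letters move forward 3 places in the alphabet, wrapping Z→A, so W, Z, C, F, I, L, O → R → U.
Third coordinate: −2 each step; 48, 46, 44, 42, 40, 38, 36 → 34 → 32.
Third letter — letters move forward 1 place in the alphabet: q, r, s, t, u, v, w → x → y.
Putting the parts together: (E; R; 34; x) and then (D; U; 32; y).

(E; R; 34; x), (D; U; 32; y)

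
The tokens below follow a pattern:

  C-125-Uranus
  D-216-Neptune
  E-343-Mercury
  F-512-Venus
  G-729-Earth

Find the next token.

H-1000-Mars

Letter: C, D, E, F, G → H (letters move forward 1 place in the alphabet).
Second component — perfect cubes: 5³, 6³, 7³, …: 125, 216, 343, 512, 729 → 1000.
For the planet, runs through the planets Mercury→Neptune: Uranus, Neptune, Mercury, Venus, Earth → Mars.
So the next token is H-1000-Mars.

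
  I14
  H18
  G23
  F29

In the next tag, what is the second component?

Second component goes 14, 18, 23, 29 → 36 (differences are 4, 5, 6, … (increasing by 1 each time)).

36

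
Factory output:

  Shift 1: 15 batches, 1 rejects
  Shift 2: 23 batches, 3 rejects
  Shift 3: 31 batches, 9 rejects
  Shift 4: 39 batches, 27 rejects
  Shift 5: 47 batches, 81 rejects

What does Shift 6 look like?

55 batches, 243 rejects

Batches goes 15, 23, 31, 39, 47 → 55 (+8 each step).
Rejects: ×3 each step, so 1, 3, 9, 27, 81 → 243.
So the next record is 55 batches, 243 rejects.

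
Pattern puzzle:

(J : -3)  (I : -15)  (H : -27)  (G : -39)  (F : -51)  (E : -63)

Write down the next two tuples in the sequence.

For the letter, letters move back 1 place in the alphabet: J, I, H, G, F, E → D → C.
Second slot: -3, -15, -27, -39, -51, -63 → -75 → -87 (−12 each step).
Putting the parts together: (D : -75) and then (C : -87).

(D : -75), (C : -87)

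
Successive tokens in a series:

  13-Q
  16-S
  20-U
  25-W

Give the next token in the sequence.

First component: 13, 16, 20, 25 → 31 (differences are 3, 4, 5, … (increasing by 1 each time)).
For the letter, letters move forward 2 places in the alphabet: Q, S, U, W → Y.
Combining the parts gives 31-Y.

31-Y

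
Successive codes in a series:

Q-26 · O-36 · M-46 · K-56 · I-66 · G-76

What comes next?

Letter goes Q, O, M, K, I, G → E (letters move back 2 places in the alphabet).
Second component: 26, 36, 46, 56, 66, 76 → 86 (+10 each step).
Putting it together: E-86.

E-86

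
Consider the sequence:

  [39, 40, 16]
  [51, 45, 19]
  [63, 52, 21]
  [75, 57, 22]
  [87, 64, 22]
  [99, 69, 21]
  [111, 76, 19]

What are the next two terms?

First component goes 39, 51, 63, 75, 87, 99, 111 → 123 → 135 (+12 each step).
Second component: alternating steps +5, +7, +5, +7, …, so 40, 45, 52, 57, 64, 69, 76 → 81 → 88.
Third component: differences are 3, 2, 1, … (decreasing by 1 each time); 16, 19, 21, 22, 22, 21, 19 → 16 → 12.
Putting the parts together: [123, 81, 16] and then [135, 88, 12].

[123, 81, 16], [135, 88, 12]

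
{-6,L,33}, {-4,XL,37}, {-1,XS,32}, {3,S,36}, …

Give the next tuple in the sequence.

First slot: differences are 2, 3, 4, … (increasing by 1 each time), so -6, -4, -1, 3 → 8.
Size: runs through clothing sizes XS→XL, so L, XL, XS, S → M.
Third slot — alternating steps +4, −5, +4, −5, …: 33, 37, 32, 36 → 31.
Combining the parts gives {8,M,31}.

{8,M,31}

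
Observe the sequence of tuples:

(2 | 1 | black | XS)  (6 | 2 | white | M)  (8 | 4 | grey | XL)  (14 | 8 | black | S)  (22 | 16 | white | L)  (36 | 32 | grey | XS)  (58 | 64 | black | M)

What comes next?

First entry: each term is the sum of the two before it, so 2, 6, 8, 14, 22, 36, 58 → 94.
Second entry: 1, 2, 4, 8, 16, 32, 64 → 128 (×2 each step).
Shade: repeats black → white → grey; black, white, grey, black, white, grey, black → white.
Size: repeats XS → M → XL → S → L; XS, M, XL, S, L, XS, M → XL.
Putting it together: (94 | 128 | white | XL).

(94 | 128 | white | XL)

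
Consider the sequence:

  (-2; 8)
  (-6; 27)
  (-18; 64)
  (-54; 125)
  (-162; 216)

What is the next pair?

(-486; 343)

First entry goes -2, -6, -18, -54, -162 → -486 (×3 each step).
Second entry: 8, 27, 64, 125, 216 → 343 (perfect cubes: 2³, 3³, 4³, …).
Putting it together: (-486; 343).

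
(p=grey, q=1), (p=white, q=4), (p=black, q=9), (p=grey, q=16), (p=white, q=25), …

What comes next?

(p=black, q=36)

For the p, repeats grey → white → black: grey, white, black, grey, white → black.
For the q, perfect squares: 1², 2², 3², …: 1, 4, 9, 16, 25 → 36.
Combining the parts gives (p=black, q=36).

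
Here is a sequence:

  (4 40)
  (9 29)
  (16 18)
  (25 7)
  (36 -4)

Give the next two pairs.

First entry — perfect squares: 2², 3², 4², …: 4, 9, 16, 25, 36 → 49 → 64.
Second entry: −11 each step; 40, 29, 18, 7, -4 → -15 → -26.
Putting the parts together: (49 -15) and then (64 -26).

(49 -15), (64 -26)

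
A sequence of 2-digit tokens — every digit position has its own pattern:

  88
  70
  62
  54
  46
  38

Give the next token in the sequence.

First digit: 8, 7, 6, 5, 4, 3 → 2 (−1 each step, mod 10).
Second digit — +2 each step, mod 10: 8, 0, 2, 4, 6, 8 → 0.
Putting it together: 20.

20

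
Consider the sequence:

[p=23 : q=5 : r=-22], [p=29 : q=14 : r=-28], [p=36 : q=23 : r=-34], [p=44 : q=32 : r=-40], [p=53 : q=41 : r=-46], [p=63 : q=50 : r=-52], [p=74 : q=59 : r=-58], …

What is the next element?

[p=86 : q=68 : r=-64]

P: differences are 6, 7, 8, … (increasing by 1 each time), so 23, 29, 36, 44, 53, 63, 74 → 86.
Q: +9 each step; 5, 14, 23, 32, 41, 50, 59 → 68.
R: −6 each step; -22, -28, -34, -40, -46, -52, -58 → -64.
So the next element is [p=86 : q=68 : r=-64].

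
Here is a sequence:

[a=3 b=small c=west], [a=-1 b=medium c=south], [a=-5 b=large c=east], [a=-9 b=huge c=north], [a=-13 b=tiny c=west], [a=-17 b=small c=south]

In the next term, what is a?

-21

A: −4 each step; 3, -1, -5, -9, -13, -17 → -21.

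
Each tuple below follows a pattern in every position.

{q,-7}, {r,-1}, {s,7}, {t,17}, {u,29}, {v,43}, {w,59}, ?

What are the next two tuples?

{x,77}, {y,97}

Letter goes q, r, s, t, u, v, w → x → y (letters move forward 1 place in the alphabet).
Second value: -7, -1, 7, 17, 29, 43, 59 → 77 → 97 (differences are 6, 8, 10, … (increasing by 2 each time)).
Putting the parts together: {x,77} and then {y,97}.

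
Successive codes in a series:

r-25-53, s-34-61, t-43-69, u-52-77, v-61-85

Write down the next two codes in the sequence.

w-70-93, x-79-101

Letter: r, s, t, u, v → w → x (letters move forward 1 place in the alphabet).
Second component: +9 each step; 25, 34, 43, 52, 61 → 70 → 79.
Third component goes 53, 61, 69, 77, 85 → 93 → 101 (+8 each step).
Putting the parts together: w-70-93 and then x-79-101.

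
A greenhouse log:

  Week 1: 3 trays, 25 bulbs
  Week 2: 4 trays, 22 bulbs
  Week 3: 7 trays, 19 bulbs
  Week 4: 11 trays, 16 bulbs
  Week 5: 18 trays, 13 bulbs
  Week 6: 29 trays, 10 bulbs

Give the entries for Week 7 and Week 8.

47 trays, 7 bulbs; 76 trays, 4 bulbs

Trays goes 3, 4, 7, 11, 18, 29 → 47 → 76 (each term is the sum of the two before it).
Bulbs goes 25, 22, 19, 16, 13, 10 → 7 → 4 (−3 each step).
Putting the parts together: 47 trays, 7 bulbs and then 76 trays, 4 bulbs.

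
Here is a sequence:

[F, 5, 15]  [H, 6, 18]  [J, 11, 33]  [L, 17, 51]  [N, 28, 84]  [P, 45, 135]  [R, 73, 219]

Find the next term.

Letter: letters move forward 2 places in the alphabet; F, H, J, L, N, P, R → T.
Second slot goes 5, 6, 11, 17, 28, 45, 73 → 118 (each term is the sum of the two before it).
Third slot: always 3 × the second slot; 15, 18, 33, 51, 84, 135, 219 → 354.
So the next term is [T, 118, 354].

[T, 118, 354]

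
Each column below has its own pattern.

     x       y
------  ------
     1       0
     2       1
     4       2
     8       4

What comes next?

16  8

Column x: ×2 each step; 1, 2, 4, 8 → 16.
Column y: always the previous value of the column x; 0, 1, 2, 4 → 8.
Combining the parts gives 16  8.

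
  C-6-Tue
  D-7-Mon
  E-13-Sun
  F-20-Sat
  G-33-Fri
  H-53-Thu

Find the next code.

I-86-Wed

Letter goes C, D, E, F, G, H → I (letters move forward 1 place in the alphabet).
Second component — each term is the sum of the two before it: 6, 7, 13, 20, 33, 53 → 86.
Day: Tue, Mon, Sun, Sat, Fri, Thu → Wed (runs backward through the weekdays Mon→Sun).
Combining the parts gives I-86-Wed.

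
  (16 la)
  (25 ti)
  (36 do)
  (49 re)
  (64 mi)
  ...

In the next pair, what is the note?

Note — runs through the solfège scale do→ti: la, ti, do, re, mi → fa.

fa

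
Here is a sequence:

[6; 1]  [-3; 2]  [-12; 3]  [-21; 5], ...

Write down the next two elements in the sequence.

[-30; 8], [-39; 13]

First coordinate: −9 each step; 6, -3, -12, -21 → -30 → -39.
Second coordinate: 1, 2, 3, 5 → 8 → 13 (each term is the sum of the two before it).
So the next two elements are [-30; 8] and [-39; 13].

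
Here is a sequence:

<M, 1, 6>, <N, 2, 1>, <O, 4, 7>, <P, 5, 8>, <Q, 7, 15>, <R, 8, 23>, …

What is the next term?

<S, 10, 38>

Letter: M, N, O, P, Q, R → S (letters move forward 1 place in the alphabet).
Second value — alternating steps +1, +2, +1, +2, …: 1, 2, 4, 5, 7, 8 → 10.
For the third value, each term is the sum of the two before it: 6, 1, 7, 8, 15, 23 → 38.
Combining the parts gives <S, 10, 38>.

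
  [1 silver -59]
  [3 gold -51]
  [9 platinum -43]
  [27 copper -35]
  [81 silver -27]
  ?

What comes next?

[243 gold -19]

First slot — ×3 each step: 1, 3, 9, 27, 81 → 243.
Metal: silver, gold, platinum, copper, silver → gold (repeats silver → gold → platinum → copper).
Third slot: +8 each step, so -59, -51, -43, -35, -27 → -19.
So the next element is [243 gold -19].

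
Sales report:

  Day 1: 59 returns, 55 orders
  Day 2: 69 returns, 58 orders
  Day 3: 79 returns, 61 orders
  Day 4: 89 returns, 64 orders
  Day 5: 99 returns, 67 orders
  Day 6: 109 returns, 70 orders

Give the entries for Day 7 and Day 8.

Returns goes 59, 69, 79, 89, 99, 109 → 119 → 129 (+10 each step).
Orders: +3 each step, so 55, 58, 61, 64, 67, 70 → 73 → 76.
Putting the parts together: 119 returns, 73 orders and then 129 returns, 76 orders.

119 returns, 73 orders; 129 returns, 76 orders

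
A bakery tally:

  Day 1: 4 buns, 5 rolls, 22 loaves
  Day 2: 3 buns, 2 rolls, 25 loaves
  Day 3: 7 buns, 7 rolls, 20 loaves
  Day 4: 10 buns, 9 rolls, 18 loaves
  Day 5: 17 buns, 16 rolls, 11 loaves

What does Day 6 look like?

For the buns, each term is the sum of the two before it: 4, 3, 7, 10, 17 → 27.
Rolls — each term is the sum of the two before it: 5, 2, 7, 9, 16 → 25.
Loaves goes 22, 25, 20, 18, 11 → 2 (together with the rolls always sums to 27).
Putting it together: 27 buns, 25 rolls, 2 loaves.

27 buns, 25 rolls, 2 loaves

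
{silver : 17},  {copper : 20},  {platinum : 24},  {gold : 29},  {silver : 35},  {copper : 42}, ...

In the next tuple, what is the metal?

platinum

For the metal, repeats silver → copper → platinum → gold: silver, copper, platinum, gold, silver, copper → platinum.
Second coordinate goes 17, 20, 24, 29, 35, 42 → 50 (differences are 3, 4, 5, … (increasing by 1 each time)).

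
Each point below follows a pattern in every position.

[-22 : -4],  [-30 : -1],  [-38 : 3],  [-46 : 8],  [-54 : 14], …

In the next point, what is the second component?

First component goes -22, -30, -38, -46, -54 → -62 (−8 each step).
Second component: differences are 3, 4, 5, … (increasing by 1 each time), so -4, -1, 3, 8, 14 → 21.

21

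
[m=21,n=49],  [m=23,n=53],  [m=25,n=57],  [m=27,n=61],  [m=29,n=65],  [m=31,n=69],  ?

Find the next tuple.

M goes 21, 23, 25, 27, 29, 31 → 33 (+2 each step).
N — +4 each step: 49, 53, 57, 61, 65, 69 → 73.
Putting it together: [m=33,n=73].

[m=33,n=73]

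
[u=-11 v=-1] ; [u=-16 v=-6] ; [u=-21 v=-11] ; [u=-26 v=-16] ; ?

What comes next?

[u=-31 v=-21]

For the u, −5 each step: -11, -16, -21, -26 → -31.
V goes -1, -6, -11, -16 → -21 (always 10 more than the u).
Combining the parts gives [u=-31 v=-21].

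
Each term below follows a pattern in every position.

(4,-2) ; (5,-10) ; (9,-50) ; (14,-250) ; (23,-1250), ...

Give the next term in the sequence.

(37,-6250)

First coordinate: 4, 5, 9, 14, 23 → 37 (each term is the sum of the two before it).
Second coordinate goes -2, -10, -50, -250, -1250 → -6250 (×5 each step).
Combining the parts gives (37,-6250).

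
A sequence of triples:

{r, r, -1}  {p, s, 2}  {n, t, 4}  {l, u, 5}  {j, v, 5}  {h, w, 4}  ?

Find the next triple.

First letter: letters move back 2 places in the alphabet, so r, p, n, l, j, h → f.
Second letter: letters move forward 1 place in the alphabet, so r, s, t, u, v, w → x.
Third component: differences are 3, 2, 1, … (decreasing by 1 each time), so -1, 2, 4, 5, 5, 4 → 2.
Combining the parts gives {f, x, 2}.

{f, x, 2}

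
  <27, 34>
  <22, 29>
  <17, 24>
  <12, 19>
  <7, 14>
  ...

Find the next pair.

First component — −5 each step: 27, 22, 17, 12, 7 → 2.
Second component: always 7 more than the first component, so 34, 29, 24, 19, 14 → 9.
Putting it together: <2, 9>.

<2, 9>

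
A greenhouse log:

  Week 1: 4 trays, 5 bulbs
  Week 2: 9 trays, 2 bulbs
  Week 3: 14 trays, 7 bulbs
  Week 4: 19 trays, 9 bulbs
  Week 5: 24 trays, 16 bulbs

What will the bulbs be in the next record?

For the bulbs, each term is the sum of the two before it: 5, 2, 7, 9, 16 → 25.

25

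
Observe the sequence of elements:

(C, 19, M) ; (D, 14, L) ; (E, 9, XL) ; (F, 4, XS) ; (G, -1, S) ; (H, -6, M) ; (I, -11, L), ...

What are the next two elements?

(J, -16, XL), (K, -21, XS)

Letter goes C, D, E, F, G, H, I → J → K (letters move forward 1 place in the alphabet).
Second value — −5 each step: 19, 14, 9, 4, -1, -6, -11 → -16 → -21.
Size goes M, L, XL, XS, S, M, L → XL → XS (repeats M → L → XL → XS → S).
So the next two elements are (J, -16, XL) and (K, -21, XS).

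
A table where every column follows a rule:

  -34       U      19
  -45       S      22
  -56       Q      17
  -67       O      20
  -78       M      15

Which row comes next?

-89  K  18

First component: −11 each step, so -34, -45, -56, -67, -78 → -89.
Letter: letters move back 2 places in the alphabet; U, S, Q, O, M → K.
For the third component, alternating steps +3, −5, +3, −5, …: 19, 22, 17, 20, 15 → 18.
Putting it together: -89  K  18.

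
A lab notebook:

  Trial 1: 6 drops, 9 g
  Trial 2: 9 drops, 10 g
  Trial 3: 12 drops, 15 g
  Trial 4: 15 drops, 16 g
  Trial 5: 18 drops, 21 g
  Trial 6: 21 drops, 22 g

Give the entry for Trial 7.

Drops: 6, 9, 12, 15, 18, 21 → 24 (+3 each step).
G — alternating steps +1, +5, +1, +5, …: 9, 10, 15, 16, 21, 22 → 27.
So the next record is 24 drops, 27 g.

24 drops, 27 g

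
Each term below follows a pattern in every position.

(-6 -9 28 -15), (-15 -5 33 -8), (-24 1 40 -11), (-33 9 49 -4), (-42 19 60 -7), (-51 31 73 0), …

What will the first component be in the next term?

-60

First component: −9 each step, so -6, -15, -24, -33, -42, -51 → -60.
Second component: differences are 4, 6, 8, … (increasing by 2 each time); -9, -5, 1, 9, 19, 31 → 45.
Third component: differences are 5, 7, 9, … (increasing by 2 each time); 28, 33, 40, 49, 60, 73 → 88.
Fourth component goes -15, -8, -11, -4, -7, 0 → -3 (alternating steps +7, −3, +7, −3, …).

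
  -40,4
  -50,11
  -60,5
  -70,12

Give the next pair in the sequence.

-80,6

First part — −10 each step: -40, -50, -60, -70 → -80.
Second part: 4, 11, 5, 12 → 6 (alternating steps +7, −6, +7, −6, …).
Combining the parts gives -80,6.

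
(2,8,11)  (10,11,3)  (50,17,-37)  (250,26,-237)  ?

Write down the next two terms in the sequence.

First coordinate goes 2, 10, 50, 250 → 1250 → 6250 (×5 each step).
Second coordinate: differences are 3, 6, 9, … (increasing by 3 each time); 8, 11, 17, 26 → 38 → 53.
Third coordinate goes 11, 3, -37, -237 → -1237 → -6237 (together with the first coordinate always sums to 13).
Putting the parts together: (1250,38,-1237) and then (6250,53,-6237).

(1250,38,-1237), (6250,53,-6237)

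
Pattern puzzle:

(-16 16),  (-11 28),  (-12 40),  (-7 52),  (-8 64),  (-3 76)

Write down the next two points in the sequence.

(-4 88), (1 100)

First part: -16, -11, -12, -7, -8, -3 → -4 → 1 (alternating steps +5, −1, +5, −1, …).
Second part: +12 each step; 16, 28, 40, 52, 64, 76 → 88 → 100.
So the next two points are (-4 88) and (1 100).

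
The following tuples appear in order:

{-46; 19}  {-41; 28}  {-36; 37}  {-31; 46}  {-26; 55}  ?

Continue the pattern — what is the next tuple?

First entry: +5 each step; -46, -41, -36, -31, -26 → -21.
Second entry: 19, 28, 37, 46, 55 → 64 (+9 each step).
Combining the parts gives {-21; 64}.

{-21; 64}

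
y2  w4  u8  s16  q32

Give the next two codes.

o64, m128

Letter: letters move back 2 places in the alphabet; y, w, u, s, q → o → m.
Second component: ×2 each step, so 2, 4, 8, 16, 32 → 64 → 128.
Putting the parts together: o64 and then m128.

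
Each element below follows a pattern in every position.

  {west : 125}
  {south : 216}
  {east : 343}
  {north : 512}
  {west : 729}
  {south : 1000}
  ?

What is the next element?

Direction — repeats west → south → east → north: west, south, east, north, west, south → east.
Second value: perfect cubes: 5³, 6³, 7³, …, so 125, 216, 343, 512, 729, 1000 → 1331.
So the next element is {east : 1331}.

{east : 1331}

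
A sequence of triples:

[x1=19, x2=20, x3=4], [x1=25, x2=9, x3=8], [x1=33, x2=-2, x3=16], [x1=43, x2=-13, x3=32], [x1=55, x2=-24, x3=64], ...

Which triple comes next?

[x1=69, x2=-35, x3=128]

X1: differences are 6, 8, 10, … (increasing by 2 each time), so 19, 25, 33, 43, 55 → 69.
For the x2, −11 each step: 20, 9, -2, -13, -24 → -35.
X3 goes 4, 8, 16, 32, 64 → 128 (×2 each step).
Combining the parts gives [x1=69, x2=-35, x3=128].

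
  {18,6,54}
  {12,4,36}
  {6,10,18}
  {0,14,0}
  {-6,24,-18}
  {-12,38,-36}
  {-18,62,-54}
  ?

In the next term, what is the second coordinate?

100

Second coordinate: each term is the sum of the two before it, so 6, 4, 10, 14, 24, 38, 62 → 100.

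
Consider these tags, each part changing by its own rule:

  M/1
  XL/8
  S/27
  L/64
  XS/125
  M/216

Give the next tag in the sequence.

Size: repeats M → XL → S → L → XS; M, XL, S, L, XS, M → XL.
Second component — perfect cubes: 1³, 2³, 3³, …: 1, 8, 27, 64, 125, 216 → 343.
Putting it together: XL/343.

XL/343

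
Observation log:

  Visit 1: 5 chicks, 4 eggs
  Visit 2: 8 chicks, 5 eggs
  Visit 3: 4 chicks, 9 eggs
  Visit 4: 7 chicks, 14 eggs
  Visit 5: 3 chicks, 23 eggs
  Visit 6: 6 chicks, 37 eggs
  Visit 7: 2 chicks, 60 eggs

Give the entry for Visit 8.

5 chicks, 97 eggs

Chicks: alternating steps +3, −4, +3, −4, …, so 5, 8, 4, 7, 3, 6, 2 → 5.
Eggs goes 4, 5, 9, 14, 23, 37, 60 → 97 (each term is the sum of the two before it).
So the next row is 5 chicks, 97 eggs.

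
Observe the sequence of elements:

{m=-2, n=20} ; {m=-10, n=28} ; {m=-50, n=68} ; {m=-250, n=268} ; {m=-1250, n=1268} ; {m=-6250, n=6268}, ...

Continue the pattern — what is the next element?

{m=-31250, n=31268}

M: ×5 each step; -2, -10, -50, -250, -1250, -6250 → -31250.
N — together with the m always sums to 18: 20, 28, 68, 268, 1268, 6268 → 31268.
Combining the parts gives {m=-31250, n=31268}.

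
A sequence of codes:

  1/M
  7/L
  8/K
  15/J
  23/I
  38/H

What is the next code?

61/G

First component — each term is the sum of the two before it: 1, 7, 8, 15, 23, 38 → 61.
Letter — letters move back 1 place in the alphabet: M, L, K, J, I, H → G.
So the next code is 61/G.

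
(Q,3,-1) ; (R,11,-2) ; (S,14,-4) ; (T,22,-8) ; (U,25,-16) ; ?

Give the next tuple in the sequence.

(V,33,-32)

Letter — letters move forward 1 place in the alphabet: Q, R, S, T, U → V.
Second value: alternating steps +8, +3, +8, +3, …, so 3, 11, 14, 22, 25 → 33.
Third value goes -1, -2, -4, -8, -16 → -32 (×2 each step).
Combining the parts gives (V,33,-32).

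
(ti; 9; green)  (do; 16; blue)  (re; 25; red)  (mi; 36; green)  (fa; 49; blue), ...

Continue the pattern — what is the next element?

Note: ti, do, re, mi, fa → sol (runs through the solfège scale do→ti).
Second part: 9, 16, 25, 36, 49 → 64 (perfect squares: 3², 4², 5², …).
Colour — repeats green → blue → red: green, blue, red, green, blue → red.
Putting it together: (sol; 64; red).

(sol; 64; red)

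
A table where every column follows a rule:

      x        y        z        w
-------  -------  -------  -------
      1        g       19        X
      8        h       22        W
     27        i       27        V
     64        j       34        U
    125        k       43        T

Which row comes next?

216  l  54  S

For the column x, perfect cubes: 1³, 2³, 3³, …: 1, 8, 27, 64, 125 → 216.
Column y: letters move forward 1 place in the alphabet; g, h, i, j, k → l.
Column z: 19, 22, 27, 34, 43 → 54 (differences are 3, 5, 7, … (increasing by 2 each time)).
Column w: letters move back 1 place in the alphabet, so X, W, V, U, T → S.
So the next row is 216  l  54  S.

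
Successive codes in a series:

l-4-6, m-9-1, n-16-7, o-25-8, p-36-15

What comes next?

q-49-23

Letter goes l, m, n, o, p → q (letters move forward 1 place in the alphabet).
For the second component, perfect squares: 2², 3², 4², …: 4, 9, 16, 25, 36 → 49.
Third component — each term is the sum of the two before it: 6, 1, 7, 8, 15 → 23.
So the next code is q-49-23.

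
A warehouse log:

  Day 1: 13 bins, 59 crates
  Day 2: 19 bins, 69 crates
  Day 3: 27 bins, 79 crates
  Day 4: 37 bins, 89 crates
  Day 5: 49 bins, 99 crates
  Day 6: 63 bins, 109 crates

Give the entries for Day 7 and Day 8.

Bins: differences are 6, 8, 10, … (increasing by 2 each time); 13, 19, 27, 37, 49, 63 → 79 → 97.
Crates: +10 each step, so 59, 69, 79, 89, 99, 109 → 119 → 129.
Putting the parts together: 79 bins, 119 crates and then 97 bins, 129 crates.

79 bins, 119 crates; 97 bins, 129 crates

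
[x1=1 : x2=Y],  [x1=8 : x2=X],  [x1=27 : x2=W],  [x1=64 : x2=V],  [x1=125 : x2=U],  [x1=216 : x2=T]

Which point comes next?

X1: 1, 8, 27, 64, 125, 216 → 343 (perfect cubes: 1³, 2³, 3³, …).
X2 — letters move back 1 place in the alphabet: Y, X, W, V, U, T → S.
Combining the parts gives [x1=343 : x2=S].

[x1=343 : x2=S]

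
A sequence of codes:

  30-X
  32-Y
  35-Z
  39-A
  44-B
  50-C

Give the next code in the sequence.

For the first component, differences are 2, 3, 4, … (increasing by 1 each time): 30, 32, 35, 39, 44, 50 → 57.
Letter — letters move forward 1 place in the alphabet, wrapping Z→A: X, Y, Z, A, B, C → D.
Combining the parts gives 57-D.

57-D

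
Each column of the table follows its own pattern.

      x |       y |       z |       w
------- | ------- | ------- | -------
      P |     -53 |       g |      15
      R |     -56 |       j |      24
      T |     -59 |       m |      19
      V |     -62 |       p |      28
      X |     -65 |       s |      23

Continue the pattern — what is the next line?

Column x: letters move forward 2 places in the alphabet; P, R, T, V, X → Z.
Column y: −3 each step, so -53, -56, -59, -62, -65 → -68.
Column z: letters move forward 3 places in the alphabet, so g, j, m, p, s → v.
Column w: alternating steps +9, −5, +9, −5, …; 15, 24, 19, 28, 23 → 32.
Putting it together: Z  -68  v  32.

Z  -68  v  32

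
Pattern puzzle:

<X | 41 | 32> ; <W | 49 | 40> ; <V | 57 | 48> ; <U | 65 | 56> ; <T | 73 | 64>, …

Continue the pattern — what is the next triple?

Letter: letters move back 1 place in the alphabet; X, W, V, U, T → S.
Second entry: 41, 49, 57, 65, 73 → 81 (+8 each step).
Third entry goes 32, 40, 48, 56, 64 → 72 (+8 each step).
So the next triple is <S | 81 | 72>.

<S | 81 | 72>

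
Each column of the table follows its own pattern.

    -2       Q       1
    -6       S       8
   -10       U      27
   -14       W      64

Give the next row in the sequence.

First component: −4 each step; -2, -6, -10, -14 → -18.
For the letter, letters move forward 2 places in the alphabet: Q, S, U, W → Y.
Third component: perfect cubes: 1³, 2³, 3³, …, so 1, 8, 27, 64 → 125.
Combining the parts gives -18  Y  125.

-18  Y  125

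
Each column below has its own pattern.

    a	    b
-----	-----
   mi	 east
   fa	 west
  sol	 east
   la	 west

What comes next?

Column a: mi, fa, sol, la → ti (runs through the solfège scale do→ti).
For the column b, alternates east ↔ west: east, west, east, west → east.
Combining the parts gives ti  east.

ti  east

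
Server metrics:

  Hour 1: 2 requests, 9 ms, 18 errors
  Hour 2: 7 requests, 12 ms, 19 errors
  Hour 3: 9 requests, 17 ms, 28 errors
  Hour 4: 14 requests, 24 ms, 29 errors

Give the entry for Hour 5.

For the requests, alternating steps +5, +2, +5, +2, …: 2, 7, 9, 14 → 16.
Ms: 9, 12, 17, 24 → 33 (differences are 3, 5, 7, … (increasing by 2 each time)).
Errors goes 18, 19, 28, 29 → 38 (alternating steps +1, +9, +1, +9, …).
Combining the parts gives 16 requests, 33 ms, 38 errors.

16 requests, 33 ms, 38 errors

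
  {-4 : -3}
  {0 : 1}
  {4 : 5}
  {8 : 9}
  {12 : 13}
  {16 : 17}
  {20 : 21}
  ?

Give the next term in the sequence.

{24 : 25}

First value: +4 each step, so -4, 0, 4, 8, 12, 16, 20 → 24.
Second value: always 1 more than the first value, so -3, 1, 5, 9, 13, 17, 21 → 25.
So the next term is {24 : 25}.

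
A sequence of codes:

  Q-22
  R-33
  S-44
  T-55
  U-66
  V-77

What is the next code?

Letter — letters move forward 1 place in the alphabet: Q, R, S, T, U, V → W.
Second component: +11 each step; 22, 33, 44, 55, 66, 77 → 88.
Putting it together: W-88.

W-88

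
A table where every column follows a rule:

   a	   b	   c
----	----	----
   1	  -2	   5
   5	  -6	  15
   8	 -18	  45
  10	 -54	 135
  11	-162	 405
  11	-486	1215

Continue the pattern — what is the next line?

10  -1458  3645

Column a: differences are 4, 3, 2, … (decreasing by 1 each time), so 1, 5, 8, 10, 11, 11 → 10.
Column b goes -2, -6, -18, -54, -162, -486 → -1458 (×3 each step).
Column c goes 5, 15, 45, 135, 405, 1215 → 3645 (×3 each step).
Putting it together: 10  -1458  3645.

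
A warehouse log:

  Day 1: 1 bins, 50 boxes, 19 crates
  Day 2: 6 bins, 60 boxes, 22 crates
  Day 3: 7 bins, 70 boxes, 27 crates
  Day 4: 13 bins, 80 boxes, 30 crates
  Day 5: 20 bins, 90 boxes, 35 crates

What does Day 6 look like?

Bins: each term is the sum of the two before it, so 1, 6, 7, 13, 20 → 33.
For the boxes, +10 each step: 50, 60, 70, 80, 90 → 100.
For the crates, alternating steps +3, +5, +3, +5, …: 19, 22, 27, 30, 35 → 38.
Combining the parts gives 33 bins, 100 boxes, 38 crates.

33 bins, 100 boxes, 38 crates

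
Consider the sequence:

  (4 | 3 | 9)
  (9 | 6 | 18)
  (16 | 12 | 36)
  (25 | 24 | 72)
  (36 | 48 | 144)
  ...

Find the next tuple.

First slot goes 4, 9, 16, 25, 36 → 49 (perfect squares: 2², 3², 4², …).
Second slot goes 3, 6, 12, 24, 48 → 96 (×2 each step).
For the third slot, always 3 × the second slot: 9, 18, 36, 72, 144 → 288.
Combining the parts gives (49 | 96 | 288).

(49 | 96 | 288)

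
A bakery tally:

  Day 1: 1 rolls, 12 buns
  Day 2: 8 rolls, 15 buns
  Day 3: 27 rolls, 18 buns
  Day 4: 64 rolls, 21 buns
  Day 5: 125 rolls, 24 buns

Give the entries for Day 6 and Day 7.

Rolls: 1, 8, 27, 64, 125 → 216 → 343 (perfect cubes: 1³, 2³, 3³, …).
Buns — +3 each step: 12, 15, 18, 21, 24 → 27 → 30.
Putting the parts together: 216 rolls, 27 buns and then 343 rolls, 30 buns.

216 rolls, 27 buns; 343 rolls, 30 buns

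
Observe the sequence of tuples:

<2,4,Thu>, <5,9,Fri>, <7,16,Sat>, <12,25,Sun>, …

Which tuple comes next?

<19,36,Mon>

For the first entry, each term is the sum of the two before it: 2, 5, 7, 12 → 19.
Second entry goes 4, 9, 16, 25 → 36 (perfect squares: 2², 3², 4², …).
Day: runs through the weekdays Mon→Sun, so Thu, Fri, Sat, Sun → Mon.
Combining the parts gives <19,36,Mon>.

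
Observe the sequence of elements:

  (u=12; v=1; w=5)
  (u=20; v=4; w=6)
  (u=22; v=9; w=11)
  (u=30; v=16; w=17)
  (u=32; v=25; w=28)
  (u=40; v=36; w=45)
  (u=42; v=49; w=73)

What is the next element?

U: alternating steps +8, +2, +8, +2, …, so 12, 20, 22, 30, 32, 40, 42 → 50.
V: perfect squares: 1², 2², 3², …, so 1, 4, 9, 16, 25, 36, 49 → 64.
W: each term is the sum of the two before it; 5, 6, 11, 17, 28, 45, 73 → 118.
Combining the parts gives (u=50; v=64; w=118).

(u=50; v=64; w=118)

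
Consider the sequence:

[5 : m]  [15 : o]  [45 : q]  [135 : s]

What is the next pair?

First value goes 5, 15, 45, 135 → 405 (×3 each step).
For the letter, letters move forward 2 places in the alphabet: m, o, q, s → u.
Combining the parts gives [405 : u].

[405 : u]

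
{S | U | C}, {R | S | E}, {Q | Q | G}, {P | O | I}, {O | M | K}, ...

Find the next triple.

First letter: S, R, Q, P, O → N (letters move back 1 place in the alphabet).
Second letter: U, S, Q, O, M → K (letters move back 2 places in the alphabet).
Third letter: letters move forward 2 places in the alphabet; C, E, G, I, K → M.
Putting it together: {N | K | M}.

{N | K | M}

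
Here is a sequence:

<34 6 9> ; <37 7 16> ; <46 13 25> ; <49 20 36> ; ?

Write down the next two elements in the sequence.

<58 33 49>, <61 53 64>

First part goes 34, 37, 46, 49 → 58 → 61 (alternating steps +3, +9, +3, +9, …).
Second part: each term is the sum of the two before it; 6, 7, 13, 20 → 33 → 53.
Third part: perfect squares: 3², 4², 5², …; 9, 16, 25, 36 → 49 → 64.
Putting the parts together: <58 33 49> and then <61 53 64>.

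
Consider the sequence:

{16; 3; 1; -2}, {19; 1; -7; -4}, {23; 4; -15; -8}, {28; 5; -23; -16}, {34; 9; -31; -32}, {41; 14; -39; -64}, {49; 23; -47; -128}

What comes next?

First coordinate goes 16, 19, 23, 28, 34, 41, 49 → 58 (differences are 3, 4, 5, … (increasing by 1 each time)).
Second coordinate: each term is the sum of the two before it, so 3, 1, 4, 5, 9, 14, 23 → 37.
Third coordinate — −8 each step: 1, -7, -15, -23, -31, -39, -47 → -55.
Fourth coordinate goes -2, -4, -8, -16, -32, -64, -128 → -256 (×2 each step).
So the next element is {58; 37; -55; -256}.

{58; 37; -55; -256}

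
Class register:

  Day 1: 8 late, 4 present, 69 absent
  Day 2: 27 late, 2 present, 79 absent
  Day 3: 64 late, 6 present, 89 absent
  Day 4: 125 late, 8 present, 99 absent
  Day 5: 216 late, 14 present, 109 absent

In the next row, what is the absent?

119

For the absent, +10 each step: 69, 79, 89, 99, 109 → 119.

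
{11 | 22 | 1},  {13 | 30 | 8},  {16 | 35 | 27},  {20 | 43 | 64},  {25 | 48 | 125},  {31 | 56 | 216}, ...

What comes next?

First coordinate goes 11, 13, 16, 20, 25, 31 → 38 (differences are 2, 3, 4, … (increasing by 1 each time)).
For the second coordinate, alternating steps +8, +5, +8, +5, …: 22, 30, 35, 43, 48, 56 → 61.
For the third coordinate, perfect cubes: 1³, 2³, 3³, …: 1, 8, 27, 64, 125, 216 → 343.
Combining the parts gives {38 | 61 | 343}.

{38 | 61 | 343}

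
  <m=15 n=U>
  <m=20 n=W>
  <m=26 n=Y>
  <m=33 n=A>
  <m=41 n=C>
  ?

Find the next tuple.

<m=50 n=E>

M: differences are 5, 6, 7, … (increasing by 1 each time), so 15, 20, 26, 33, 41 → 50.
N: letters move forward 2 places in the alphabet, wrapping Z→A; U, W, Y, A, C → E.
So the next tuple is <m=50 n=E>.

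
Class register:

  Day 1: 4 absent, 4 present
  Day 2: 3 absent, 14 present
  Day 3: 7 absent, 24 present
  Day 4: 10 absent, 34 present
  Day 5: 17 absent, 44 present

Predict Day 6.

Absent — each term is the sum of the two before it: 4, 3, 7, 10, 17 → 27.
Present goes 4, 14, 24, 34, 44 → 54 (+10 each step).
Combining the parts gives 27 absent, 54 present.

27 absent, 54 present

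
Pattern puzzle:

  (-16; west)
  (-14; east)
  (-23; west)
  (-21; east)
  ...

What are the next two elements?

(-30; west), (-28; east)

First entry: alternating steps +2, −9, +2, −9, …; -16, -14, -23, -21 → -30 → -28.
Direction: west, east, west, east → west → east (alternates west ↔ east).
Putting the parts together: (-30; west) and then (-28; east).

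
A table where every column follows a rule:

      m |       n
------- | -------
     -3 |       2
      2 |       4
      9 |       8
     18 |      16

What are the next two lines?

Column m: -3, 2, 9, 18 → 29 → 42 (differences are 5, 7, 9, … (increasing by 2 each time)).
For the column n, ×2 each step: 2, 4, 8, 16 → 32 → 64.
Putting the parts together: 29  32 and then 42  64.

29  32; 42  64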